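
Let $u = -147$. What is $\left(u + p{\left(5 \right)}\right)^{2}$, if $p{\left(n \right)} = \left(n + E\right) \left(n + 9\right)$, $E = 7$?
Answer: $441$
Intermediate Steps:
$p{\left(n \right)} = \left(7 + n\right) \left(9 + n\right)$ ($p{\left(n \right)} = \left(n + 7\right) \left(n + 9\right) = \left(7 + n\right) \left(9 + n\right)$)
$\left(u + p{\left(5 \right)}\right)^{2} = \left(-147 + \left(63 + 5^{2} + 16 \cdot 5\right)\right)^{2} = \left(-147 + \left(63 + 25 + 80\right)\right)^{2} = \left(-147 + 168\right)^{2} = 21^{2} = 441$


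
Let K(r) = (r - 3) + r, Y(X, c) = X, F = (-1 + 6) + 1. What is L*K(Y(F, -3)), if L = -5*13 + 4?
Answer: -549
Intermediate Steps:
F = 6 (F = 5 + 1 = 6)
K(r) = -3 + 2*r (K(r) = (-3 + r) + r = -3 + 2*r)
L = -61 (L = -65 + 4 = -61)
L*K(Y(F, -3)) = -61*(-3 + 2*6) = -61*(-3 + 12) = -61*9 = -549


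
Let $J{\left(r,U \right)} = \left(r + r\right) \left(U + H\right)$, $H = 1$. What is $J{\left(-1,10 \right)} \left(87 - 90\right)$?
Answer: $66$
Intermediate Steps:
$J{\left(r,U \right)} = 2 r \left(1 + U\right)$ ($J{\left(r,U \right)} = \left(r + r\right) \left(U + 1\right) = 2 r \left(1 + U\right)$)
$J{\left(-1,10 \right)} \left(87 - 90\right) = 2 \left(-1\right) \left(1 + 10\right) \left(87 - 90\right) = 2 \left(-1\right) 11 \left(-3\right) = \left(-22\right) \left(-3\right) = 66$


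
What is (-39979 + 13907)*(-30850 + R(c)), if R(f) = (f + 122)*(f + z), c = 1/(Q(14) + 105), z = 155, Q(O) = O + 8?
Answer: 5020035325760/16129 ≈ 3.1124e+8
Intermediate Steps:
Q(O) = 8 + O
c = 1/127 (c = 1/((8 + 14) + 105) = 1/(22 + 105) = 1/127 ≈ 0.0078740)
R(f) = (122 + f)*(155 + f) (R(f) = (f + 122)*(f + 155) = (122 + f)*(155 + f))
(-39979 + 13907)*(-30850 + R(c)) = (-39979 + 13907)*(-30850 + (18910 + (1/127)² + 277*(1/127))) = -26072*(-30850 + (18910 + 1/16129 + 277/127)) = -26072*(-30850 + 305034570/16129) = -26072*(-192545080/16129) = 5020035325760/16129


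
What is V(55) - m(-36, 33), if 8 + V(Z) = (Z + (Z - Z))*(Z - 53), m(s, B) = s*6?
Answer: 318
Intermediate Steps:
m(s, B) = 6*s
V(Z) = -8 + Z*(-53 + Z) (V(Z) = -8 + (Z + (Z - Z))*(Z - 53) = -8 + (Z + 0)*(-53 + Z) = -8 + Z*(-53 + Z))
V(55) - m(-36, 33) = (-8 + 55² - 53*55) - 6*(-36) = (-8 + 3025 - 2915) - 1*(-216) = 102 + 216 = 318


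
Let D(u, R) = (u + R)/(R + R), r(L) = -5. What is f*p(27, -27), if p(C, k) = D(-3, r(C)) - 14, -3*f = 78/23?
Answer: 1716/115 ≈ 14.922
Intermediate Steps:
f = -26/23 ≈ -1.1304
D(u, R) = (R + u)/(2*R) (D(u, R) = (R + u)/((2*R)) = (R + u)*(1/(2*R)) = (R + u)/(2*R))
p(C, k) = -66/5 (p(C, k) = (1/2)*(-5 - 3)/(-5) - 14 = (1/2)*(-1/5)*(-8) - 14 = 4/5 - 14 = -66/5)
f*p(27, -27) = -26/23*(-66/5) = 1716/115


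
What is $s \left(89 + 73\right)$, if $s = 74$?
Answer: $11988$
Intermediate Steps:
$s \left(89 + 73\right) = 74 \left(89 + 73\right) = 74 \cdot 162 = 11988$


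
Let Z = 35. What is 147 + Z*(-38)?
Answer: -1183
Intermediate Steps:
147 + Z*(-38) = 147 + 35*(-38) = 147 - 1330 = -1183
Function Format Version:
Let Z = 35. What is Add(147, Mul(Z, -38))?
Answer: -1183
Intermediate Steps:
Add(147, Mul(Z, -38)) = Add(147, Mul(35, -38)) = Add(147, -1330) = -1183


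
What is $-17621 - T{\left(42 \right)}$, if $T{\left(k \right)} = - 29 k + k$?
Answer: $-16445$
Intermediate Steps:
$T{\left(k \right)} = - 28 k$
$-17621 - T{\left(42 \right)} = -17621 - \left(-28\right) 42 = -17621 - -1176 = -17621 + 1176 = -16445$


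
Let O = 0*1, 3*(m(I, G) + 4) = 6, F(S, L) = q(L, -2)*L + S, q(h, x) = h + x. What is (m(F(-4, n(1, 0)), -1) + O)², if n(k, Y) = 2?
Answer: 4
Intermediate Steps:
F(S, L) = S + L*(-2 + L) (F(S, L) = (L - 2)*L + S = (-2 + L)*L + S = L*(-2 + L) + S = S + L*(-2 + L))
m(I, G) = -2 (m(I, G) = -4 + (⅓)*6 = -4 + 2 = -2)
O = 0
(m(F(-4, n(1, 0)), -1) + O)² = (-2 + 0)² = (-2)² = 4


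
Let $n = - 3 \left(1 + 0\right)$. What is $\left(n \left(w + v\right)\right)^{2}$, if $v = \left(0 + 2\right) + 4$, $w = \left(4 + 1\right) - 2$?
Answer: $729$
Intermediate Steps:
$w = 3$ ($w = 5 - 2 = 3$)
$v = 6$ ($v = 2 + 4 = 6$)
$n = -3$ ($n = \left(-3\right) 1 = -3$)
$\left(n \left(w + v\right)\right)^{2} = \left(- 3 \left(3 + 6\right)\right)^{2} = \left(\left(-3\right) 9\right)^{2} = \left(-27\right)^{2} = 729$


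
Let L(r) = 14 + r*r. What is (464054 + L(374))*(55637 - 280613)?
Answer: -135872905344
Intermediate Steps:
L(r) = 14 + r²
(464054 + L(374))*(55637 - 280613) = (464054 + (14 + 374²))*(55637 - 280613) = (464054 + (14 + 139876))*(-224976) = (464054 + 139890)*(-224976) = 603944*(-224976) = -135872905344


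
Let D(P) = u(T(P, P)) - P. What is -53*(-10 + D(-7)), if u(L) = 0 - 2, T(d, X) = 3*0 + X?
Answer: 265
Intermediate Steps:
T(d, X) = X (T(d, X) = 0 + X = X)
u(L) = -2
D(P) = -2 - P
-53*(-10 + D(-7)) = -53*(-10 + (-2 - 1*(-7))) = -53*(-10 + (-2 + 7)) = -53*(-10 + 5) = -53*(-5) = 265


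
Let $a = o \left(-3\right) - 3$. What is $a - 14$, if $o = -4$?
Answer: $-5$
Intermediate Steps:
$a = 9$ ($a = \left(-4\right) \left(-3\right) - 3 = 12 - 3 = 9$)
$a - 14 = 9 - 14 = -5$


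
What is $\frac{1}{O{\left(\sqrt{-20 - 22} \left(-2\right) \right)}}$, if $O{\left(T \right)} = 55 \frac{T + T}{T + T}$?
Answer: $\frac{1}{55} \approx 0.018182$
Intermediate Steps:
$O{\left(T \right)} = 55$ ($O{\left(T \right)} = 55 \frac{2 T}{2 T} = 55 \cdot 2 T \frac{1}{2 T} = 55 \cdot 1 = 55$)
$\frac{1}{O{\left(\sqrt{-20 - 22} \left(-2\right) \right)}} = \frac{1}{55}$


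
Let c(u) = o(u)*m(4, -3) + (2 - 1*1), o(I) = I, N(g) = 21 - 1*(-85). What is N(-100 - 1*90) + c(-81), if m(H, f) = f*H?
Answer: 1079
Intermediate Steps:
N(g) = 106 (N(g) = 21 + 85 = 106)
m(H, f) = H*f
c(u) = 1 - 12*u (c(u) = u*(4*(-3)) + (2 - 1*1) = u*(-12) + (2 - 1) = -12*u + 1 = 1 - 12*u)
N(-100 - 1*90) + c(-81) = 106 + (1 - 12*(-81)) = 106 + (1 + 972) = 106 + 973 = 1079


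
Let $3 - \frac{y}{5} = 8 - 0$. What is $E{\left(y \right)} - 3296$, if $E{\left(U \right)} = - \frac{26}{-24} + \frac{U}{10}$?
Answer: $- \frac{39569}{12} \approx -3297.4$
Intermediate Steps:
$y = -25$ ($y = 15 - 5 \left(8 - 0\right) = 15 - 5 \left(8 + 0\right) = 15 - 40 = -25$)
$E{\left(U \right)} = \frac{13}{12} + \frac{U}{10}$ ($E{\left(U \right)} = \left(-26\right) \left(- \frac{1}{24}\right) + U \frac{1}{10} = \frac{13}{12} + \frac{U}{10}$)
$E{\left(y \right)} - 3296 = \left(\frac{13}{12} + \frac{1}{10} \left(-25\right)\right) - 3296 = \left(\frac{13}{12} - \frac{5}{2}\right) - 3296 = - \frac{17}{12} - 3296 = - \frac{39569}{12}$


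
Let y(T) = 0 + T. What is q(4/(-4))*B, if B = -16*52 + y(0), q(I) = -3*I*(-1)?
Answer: 2496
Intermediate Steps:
q(I) = 3*I
y(T) = T
B = -832 (B = -16*52 + 0 = -832 + 0 = -832)
q(4/(-4))*B = (3*(4/(-4)))*(-832) = (3*(4*(-¼)))*(-832) = (3*(-1))*(-832) = -3*(-832) = 2496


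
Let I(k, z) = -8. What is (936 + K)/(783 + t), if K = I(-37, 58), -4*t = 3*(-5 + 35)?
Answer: 1856/1521 ≈ 1.2202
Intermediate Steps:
t = -45/2 (t = -3*(-5 + 35)/4 = -3*30/4 = -¼*90 = -45/2 ≈ -22.500)
K = -8
(936 + K)/(783 + t) = (936 - 8)/(783 - 45/2) = 928/(1521/2) = 928*(2/1521) = 1856/1521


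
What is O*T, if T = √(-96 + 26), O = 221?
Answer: 221*I*√70 ≈ 1849.0*I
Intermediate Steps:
T = I*√70 (T = √(-70) = I*√70 ≈ 8.3666*I)
O*T = 221*(I*√70) = 221*I*√70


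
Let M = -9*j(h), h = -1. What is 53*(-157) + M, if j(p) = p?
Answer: -8312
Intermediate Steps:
M = 9 (M = -9*(-1) = 9)
53*(-157) + M = 53*(-157) + 9 = -8321 + 9 = -8312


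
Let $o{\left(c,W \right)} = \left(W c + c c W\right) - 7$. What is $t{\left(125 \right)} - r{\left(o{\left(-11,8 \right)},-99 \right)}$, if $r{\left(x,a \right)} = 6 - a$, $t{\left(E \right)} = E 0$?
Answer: $-105$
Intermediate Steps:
$t{\left(E \right)} = 0$
$o{\left(c,W \right)} = -7 + W c + W c^{2}$ ($o{\left(c,W \right)} = \left(W c + c^{2} W\right) - 7 = \left(W c + W c^{2}\right) - 7 = -7 + W c + W c^{2}$)
$t{\left(125 \right)} - r{\left(o{\left(-11,8 \right)},-99 \right)} = 0 - \left(6 - -99\right) = 0 - \left(6 + 99\right) = 0 - 105 = -105$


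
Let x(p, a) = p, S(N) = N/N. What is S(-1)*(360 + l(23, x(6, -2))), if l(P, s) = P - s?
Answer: 377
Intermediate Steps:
S(N) = 1
S(-1)*(360 + l(23, x(6, -2))) = 1*(360 + (23 - 1*6)) = 1*(360 + (23 - 6)) = 1*(360 + 17) = 1*377 = 377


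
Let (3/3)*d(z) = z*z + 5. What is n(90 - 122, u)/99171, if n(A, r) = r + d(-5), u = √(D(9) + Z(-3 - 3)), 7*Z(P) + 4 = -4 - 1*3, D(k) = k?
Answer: 10/33057 + 2*√91/694197 ≈ 0.00032999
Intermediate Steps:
d(z) = 5 + z² (d(z) = z*z + 5 = z² + 5 = 5 + z²)
Z(P) = -11/7 (Z(P) = -4/7 + (-4 - 1*3)/7 = -4/7 + (-4 - 3)/7 = -4/7 + (⅐)*(-7) = -4/7 - 1 = -11/7)
u = 2*√91/7 (u = √(9 - 11/7) = √(52/7) = 2*√91/7 ≈ 2.7255)
n(A, r) = 30 + r (n(A, r) = r + (5 + (-5)²) = r + (5 + 25) = r + 30 = 30 + r)
n(90 - 122, u)/99171 = (30 + 2*√91/7)/99171 = (30 + 2*√91/7)*(1/99171) = 10/33057 + 2*√91/694197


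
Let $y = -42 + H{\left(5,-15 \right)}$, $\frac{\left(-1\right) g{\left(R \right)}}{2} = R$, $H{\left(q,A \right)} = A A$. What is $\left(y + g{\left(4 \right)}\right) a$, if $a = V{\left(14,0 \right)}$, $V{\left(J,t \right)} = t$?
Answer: $0$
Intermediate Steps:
$H{\left(q,A \right)} = A^{2}$
$g{\left(R \right)} = - 2 R$
$y = 183$ ($y = -42 + \left(-15\right)^{2} = -42 + 225 = 183$)
$a = 0$
$\left(y + g{\left(4 \right)}\right) a = \left(183 - 8\right) 0 = 175 \cdot 0 = 0$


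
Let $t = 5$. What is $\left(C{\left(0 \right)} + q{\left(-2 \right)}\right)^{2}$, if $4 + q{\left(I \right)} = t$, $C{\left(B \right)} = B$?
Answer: $1$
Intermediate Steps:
$q{\left(I \right)} = 1$ ($q{\left(I \right)} = -4 + 5 = 1$)
$\left(C{\left(0 \right)} + q{\left(-2 \right)}\right)^{2} = \left(0 + 1\right)^{2} = 1^{2} = 1$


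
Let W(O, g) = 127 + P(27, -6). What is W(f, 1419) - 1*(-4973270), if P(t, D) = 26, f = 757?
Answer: 4973423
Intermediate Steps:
W(O, g) = 153 (W(O, g) = 127 + 26 = 153)
W(f, 1419) - 1*(-4973270) = 153 - 1*(-4973270) = 153 + 4973270 = 4973423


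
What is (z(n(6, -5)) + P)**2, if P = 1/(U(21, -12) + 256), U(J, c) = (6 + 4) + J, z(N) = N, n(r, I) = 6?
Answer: 2968729/82369 ≈ 36.042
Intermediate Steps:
U(J, c) = 10 + J
P = 1/287 (P = 1/((10 + 21) + 256) = 1/(31 + 256) = 1/287 ≈ 0.0034843)
(z(n(6, -5)) + P)**2 = (6 + 1/287)**2 = (1723/287)**2 = 2968729/82369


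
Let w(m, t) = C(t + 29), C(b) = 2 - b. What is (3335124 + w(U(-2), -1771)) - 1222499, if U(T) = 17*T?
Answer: 2114369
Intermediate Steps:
w(m, t) = -27 - t (w(m, t) = 2 - (t + 29) = 2 - (29 + t) = 2 + (-29 - t) = -27 - t)
(3335124 + w(U(-2), -1771)) - 1222499 = (3335124 + (-27 - 1*(-1771))) - 1222499 = (3335124 + (-27 + 1771)) - 1222499 = (3335124 + 1744) - 1222499 = 3336868 - 1222499 = 2114369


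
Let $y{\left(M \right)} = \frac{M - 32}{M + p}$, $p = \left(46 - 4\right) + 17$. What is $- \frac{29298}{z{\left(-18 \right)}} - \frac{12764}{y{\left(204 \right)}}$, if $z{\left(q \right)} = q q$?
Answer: $- \frac{45528551}{2322} \approx -19607.0$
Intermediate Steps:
$p = 59$ ($p = 42 + 17 = 59$)
$y{\left(M \right)} = \frac{-32 + M}{59 + M}$ ($y{\left(M \right)} = \frac{M - 32}{M + 59} = \frac{-32 + M}{59 + M}$)
$z{\left(q \right)} = q^{2}$
$- \frac{29298}{z{\left(-18 \right)}} - \frac{12764}{y{\left(204 \right)}} = - \frac{29298}{\left(-18\right)^{2}} - \frac{12764}{\frac{1}{59 + 204} \left(-32 + 204\right)} = - \frac{29298}{324} - \frac{12764}{\frac{1}{263} \cdot 172} = \left(-29298\right) \frac{1}{324} - \frac{12764}{\frac{1}{263} \cdot 172} = - \frac{4883}{54} - \frac{12764}{\frac{172}{263}} = - \frac{4883}{54} - \frac{839233}{43} = - \frac{45528551}{2322}$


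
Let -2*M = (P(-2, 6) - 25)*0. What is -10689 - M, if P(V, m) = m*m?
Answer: -10689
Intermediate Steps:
P(V, m) = m**2
M = 0 (M = -(6**2 - 25)*0/2 = -(36 - 25)*0/2 = -11*0/2 = -1/2*0 = 0)
-10689 - M = -10689 - 1*0 = -10689 + 0 = -10689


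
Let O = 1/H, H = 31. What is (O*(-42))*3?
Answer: -126/31 ≈ -4.0645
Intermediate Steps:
O = 1/31 ≈ 0.032258
(O*(-42))*3 = ((1/31)*(-42))*3 = -42/31*3 = -126/31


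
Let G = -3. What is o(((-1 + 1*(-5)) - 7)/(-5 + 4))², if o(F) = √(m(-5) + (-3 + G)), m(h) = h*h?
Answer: 19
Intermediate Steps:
m(h) = h²
o(F) = √19 (o(F) = √((-5)² + (-3 - 3)) = √(25 - 6) = √19)
o(((-1 + 1*(-5)) - 7)/(-5 + 4))² = (√19)² = 19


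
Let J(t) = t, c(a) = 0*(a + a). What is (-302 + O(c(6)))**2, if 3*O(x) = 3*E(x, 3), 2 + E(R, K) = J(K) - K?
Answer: 92416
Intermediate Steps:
c(a) = 0 (c(a) = 0*(2*a) = 0)
E(R, K) = -2 (E(R, K) = -2 + (K - K) = -2 + 0 = -2)
O(x) = -2 (O(x) = (3*(-2))/3 = (1/3)*(-6) = -2)
(-302 + O(c(6)))**2 = (-302 - 2)**2 = (-304)**2 = 92416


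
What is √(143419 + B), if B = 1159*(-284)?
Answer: I*√185737 ≈ 430.97*I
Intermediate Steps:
B = -329156
√(143419 + B) = √(143419 - 329156) = √(-185737) = I*√185737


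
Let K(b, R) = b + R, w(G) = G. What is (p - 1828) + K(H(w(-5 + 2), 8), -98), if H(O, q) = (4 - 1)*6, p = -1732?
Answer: -3640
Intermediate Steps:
H(O, q) = 18 (H(O, q) = 3*6 = 18)
K(b, R) = R + b
(p - 1828) + K(H(w(-5 + 2), 8), -98) = (-1732 - 1828) + (-98 + 18) = -3560 - 80 = -3640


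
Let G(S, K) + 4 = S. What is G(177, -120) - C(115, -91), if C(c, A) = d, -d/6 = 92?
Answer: 725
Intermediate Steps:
d = -552 (d = -6*92 = -552)
G(S, K) = -4 + S
C(c, A) = -552
G(177, -120) - C(115, -91) = (-4 + 177) - 1*(-552) = 173 + 552 = 725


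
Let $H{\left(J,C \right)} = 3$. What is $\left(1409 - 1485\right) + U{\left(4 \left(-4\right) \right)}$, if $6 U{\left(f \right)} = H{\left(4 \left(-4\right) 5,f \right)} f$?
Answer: $-84$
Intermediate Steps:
$U{\left(f \right)} = \frac{f}{2}$ ($U{\left(f \right)} = \frac{3 f}{6} = \frac{f}{2}$)
$\left(1409 - 1485\right) + U{\left(4 \left(-4\right) \right)} = \left(1409 - 1485\right) + \frac{4 \left(-4\right)}{2} = -76 + \frac{1}{2} \left(-16\right) = -76 - 8 = -84$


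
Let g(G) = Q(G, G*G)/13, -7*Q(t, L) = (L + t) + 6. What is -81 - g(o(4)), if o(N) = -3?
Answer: -7359/91 ≈ -80.868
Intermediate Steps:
Q(t, L) = -6/7 - L/7 - t/7 (Q(t, L) = -((L + t) + 6)/7 = -(6 + L + t)/7 = -6/7 - L/7 - t/7)
g(G) = -6/91 - G/91 - G²/91 (g(G) = (-6/7 - G*G/7 - G/7)/13 = (-6/7 - G²/7 - G/7)*(1/13) = (-6/7 - G/7 - G²/7)*(1/13) = -6/91 - G/91 - G²/91)
-81 - g(o(4)) = -81 - (-6/91 - 1/91*(-3) - 1/91*(-3)²) = -81 - (-6/91 + 3/91 - 1/91*9) = -81 - (-6/91 + 3/91 - 9/91) = -81 - 1*(-12/91) = -81 + 12/91 = -7359/91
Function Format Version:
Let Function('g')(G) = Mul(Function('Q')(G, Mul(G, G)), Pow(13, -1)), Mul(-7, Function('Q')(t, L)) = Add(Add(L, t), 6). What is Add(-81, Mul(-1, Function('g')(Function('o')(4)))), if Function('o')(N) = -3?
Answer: Rational(-7359, 91) ≈ -80.868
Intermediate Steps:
Function('Q')(t, L) = Add(Rational(-6, 7), Mul(Rational(-1, 7), L), Mul(Rational(-1, 7), t)) (Function('Q')(t, L) = Mul(Rational(-1, 7), Add(Add(L, t), 6)) = Mul(Rational(-1, 7), Add(6, L, t)) = Add(Rational(-6, 7), Mul(Rational(-1, 7), L), Mul(Rational(-1, 7), t)))
Function('g')(G) = Add(Rational(-6, 91), Mul(Rational(-1, 91), G), Mul(Rational(-1, 91), Pow(G, 2))) (Function('g')(G) = Mul(Add(Rational(-6, 7), Mul(Rational(-1, 7), Mul(G, G)), Mul(Rational(-1, 7), G)), Pow(13, -1)) = Mul(Add(Rational(-6, 7), Mul(Rational(-1, 7), Pow(G, 2)), Mul(Rational(-1, 7), G)), Rational(1, 13)) = Mul(Add(Rational(-6, 7), Mul(Rational(-1, 7), G), Mul(Rational(-1, 7), Pow(G, 2))), Rational(1, 13)) = Add(Rational(-6, 91), Mul(Rational(-1, 91), G), Mul(Rational(-1, 91), Pow(G, 2))))
Add(-81, Mul(-1, Function('g')(Function('o')(4)))) = Add(-81, Mul(-1, Add(Rational(-6, 91), Mul(Rational(-1, 91), -3), Mul(Rational(-1, 91), Pow(-3, 2))))) = Add(-81, Mul(-1, Add(Rational(-6, 91), Rational(3, 91), Mul(Rational(-1, 91), 9)))) = Add(-81, Mul(-1, Add(Rational(-6, 91), Rational(3, 91), Rational(-9, 91)))) = Add(-81, Mul(-1, Rational(-12, 91))) = Add(-81, Rational(12, 91)) = Rational(-7359, 91)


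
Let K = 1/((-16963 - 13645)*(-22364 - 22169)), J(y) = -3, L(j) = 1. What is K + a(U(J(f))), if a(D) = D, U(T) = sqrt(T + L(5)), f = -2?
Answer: 1/1363066064 + I*sqrt(2) ≈ 7.3364e-10 + 1.4142*I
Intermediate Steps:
U(T) = sqrt(1 + T) (U(T) = sqrt(T + 1) = sqrt(1 + T))
K = 1/1363066064 (K = 1/(-30608*(-44533)) = 1/1363066064 ≈ 7.3364e-10)
K + a(U(J(f))) = 1/1363066064 + sqrt(1 - 3) = 1/1363066064 + sqrt(-2) = 1/1363066064 + I*sqrt(2)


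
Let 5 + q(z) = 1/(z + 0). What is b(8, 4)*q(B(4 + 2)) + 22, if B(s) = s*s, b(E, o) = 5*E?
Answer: -1592/9 ≈ -176.89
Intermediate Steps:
B(s) = s**2
q(z) = -5 + 1/z (q(z) = -5 + 1/(z + 0) = -5 + 1/z)
b(8, 4)*q(B(4 + 2)) + 22 = (5*8)*(-5 + 1/((4 + 2)**2)) + 22 = 40*(-5 + 1/(6**2)) + 22 = 40*(-5 + 1/36) + 22 = 40*(-179/36) + 22 = -1790/9 + 22 = -1592/9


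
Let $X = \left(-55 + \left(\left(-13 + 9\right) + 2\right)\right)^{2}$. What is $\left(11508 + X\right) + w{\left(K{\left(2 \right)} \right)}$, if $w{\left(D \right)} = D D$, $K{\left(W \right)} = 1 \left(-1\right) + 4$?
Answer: $14766$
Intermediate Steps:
$X = 3249$ ($X = \left(-55 + \left(-4 + 2\right)\right)^{2} = \left(-55 - 2\right)^{2} = \left(-57\right)^{2} = 3249$)
$K{\left(W \right)} = 3$ ($K{\left(W \right)} = -1 + 4 = 3$)
$w{\left(D \right)} = D^{2}$
$\left(11508 + X\right) + w{\left(K{\left(2 \right)} \right)} = \left(11508 + 3249\right) + 3^{2} = 14757 + 9 = 14766$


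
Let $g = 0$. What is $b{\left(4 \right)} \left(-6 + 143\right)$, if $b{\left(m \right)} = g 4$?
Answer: $0$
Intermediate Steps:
$b{\left(m \right)} = 0$ ($b{\left(m \right)} = 0 \cdot 4 = 0$)
$b{\left(4 \right)} \left(-6 + 143\right) = 0 \left(-6 + 143\right) = 0 \cdot 137 = 0$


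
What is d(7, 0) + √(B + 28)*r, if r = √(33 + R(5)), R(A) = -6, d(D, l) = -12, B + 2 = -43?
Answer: -12 + 3*I*√51 ≈ -12.0 + 21.424*I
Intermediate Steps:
B = -45 (B = -2 - 43 = -45)
r = 3*√3 (r = √(33 - 6) = √27 = 3*√3 ≈ 5.1962)
d(7, 0) + √(B + 28)*r = -12 + √(-45 + 28)*(3*√3) = -12 + √(-17)*(3*√3) = -12 + (I*√17)*(3*√3) = -12 + 3*I*√51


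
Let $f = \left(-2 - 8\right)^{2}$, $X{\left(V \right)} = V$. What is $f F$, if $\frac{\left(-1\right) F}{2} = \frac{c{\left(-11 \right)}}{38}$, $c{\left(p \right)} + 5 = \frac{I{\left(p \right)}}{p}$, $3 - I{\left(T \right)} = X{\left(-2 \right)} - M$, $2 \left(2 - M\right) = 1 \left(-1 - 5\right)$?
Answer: $\frac{6500}{209} \approx 31.1$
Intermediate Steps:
$M = 5$ ($M = 2 - \frac{1 \left(-1 - 5\right)}{2} = 2 - \frac{1 \left(-6\right)}{2} = 2 - -3 = 2 + 3 = 5$)
$f = 100$ ($f = \left(-10\right)^{2} = 100$)
$I{\left(T \right)} = 10$ ($I{\left(T \right)} = 3 - \left(-2 - 5\right) = 3 - -7 = 3 + 7 = 10$)
$c{\left(p \right)} = -5 + \frac{10}{p}$
$F = \frac{65}{209}$ ($F = - 2 \frac{-5 + \frac{10}{-11}}{38} = - 2 \left(-5 + 10 \left(- \frac{1}{11}\right)\right) \frac{1}{38} = - 2 \left(-5 - \frac{10}{11}\right) \frac{1}{38} = - 2 \left(\left(- \frac{65}{11}\right) \frac{1}{38}\right) = \left(-2\right) \left(- \frac{65}{418}\right) = \frac{65}{209} \approx 0.311$)
$f F = 100 \cdot \frac{65}{209} = \frac{6500}{209}$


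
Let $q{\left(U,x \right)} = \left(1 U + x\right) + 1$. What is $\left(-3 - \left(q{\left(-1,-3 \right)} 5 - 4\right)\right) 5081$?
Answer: $81296$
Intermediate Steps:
$q{\left(U,x \right)} = 1 + U + x$ ($q{\left(U,x \right)} = \left(U + x\right) + 1 = 1 + U + x$)
$\left(-3 - \left(q{\left(-1,-3 \right)} 5 - 4\right)\right) 5081 = \left(-3 - \left(\left(1 - 1 - 3\right) 5 - 4\right)\right) 5081 = \left(-3 - \left(\left(-3\right) 5 - 4\right)\right) 5081 = \left(-3 - \left(-15 - 4\right)\right) 5081 = \left(-3 - -19\right) 5081 = \left(-3 + 19\right) 5081 = 16 \cdot 5081 = 81296$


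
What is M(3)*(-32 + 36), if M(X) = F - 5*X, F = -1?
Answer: -64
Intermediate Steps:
M(X) = -1 - 5*X
M(3)*(-32 + 36) = (-1 - 5*3)*(-32 + 36) = (-1 - 15)*4 = -16*4 = -64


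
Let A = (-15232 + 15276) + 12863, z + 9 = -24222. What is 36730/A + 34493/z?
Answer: 444803479/312749517 ≈ 1.4222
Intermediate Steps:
z = -24231 (z = -9 - 24222 = -24231)
A = 12907 (A = 44 + 12863 = 12907)
36730/A + 34493/z = 36730/12907 + 34493/(-24231) = 36730*(1/12907) + 34493*(-1/24231) = 36730/12907 - 34493/24231 = 444803479/312749517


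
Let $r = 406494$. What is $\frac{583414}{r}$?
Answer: $\frac{291707}{203247} \approx 1.4352$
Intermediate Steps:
$\frac{583414}{r} = \frac{583414}{406494} = 583414 \cdot \frac{1}{406494} = \frac{291707}{203247}$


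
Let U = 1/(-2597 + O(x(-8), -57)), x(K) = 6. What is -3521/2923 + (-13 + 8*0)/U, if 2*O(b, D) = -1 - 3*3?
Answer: 98869877/2923 ≈ 33825.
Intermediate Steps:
O(b, D) = -5 (O(b, D) = (-1 - 3*3)/2 = (-1 - 9)/2 = (½)*(-10) = -5)
U = -1/2602 (U = 1/(-2597 - 5) = 1/(-2602) = -1/2602 ≈ -0.00038432)
-3521/2923 + (-13 + 8*0)/U = -3521/2923 + (-13 + 8*0)/(-1/2602) = -3521*1/2923 + (-13 + 0)*(-2602) = -3521/2923 - 13*(-2602) = -3521/2923 + 33826 = 98869877/2923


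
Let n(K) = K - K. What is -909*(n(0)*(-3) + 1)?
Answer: -909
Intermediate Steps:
n(K) = 0
-909*(n(0)*(-3) + 1) = -909*(0*(-3) + 1) = -909*(0 + 1) = -909*1 = -909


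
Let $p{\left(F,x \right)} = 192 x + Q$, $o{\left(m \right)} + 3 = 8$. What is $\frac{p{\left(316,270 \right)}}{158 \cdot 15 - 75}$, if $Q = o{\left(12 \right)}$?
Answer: $\frac{10369}{459} \approx 22.59$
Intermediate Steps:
$o{\left(m \right)} = 5$ ($o{\left(m \right)} = -3 + 8 = 5$)
$Q = 5$
$p{\left(F,x \right)} = 5 + 192 x$ ($p{\left(F,x \right)} = 192 x + 5 = 5 + 192 x$)
$\frac{p{\left(316,270 \right)}}{158 \cdot 15 - 75} = \frac{5 + 192 \cdot 270}{158 \cdot 15 - 75} = \frac{5 + 51840}{2370 - 75} = \frac{51845}{2295} = 51845 \cdot \frac{1}{2295} = \frac{10369}{459}$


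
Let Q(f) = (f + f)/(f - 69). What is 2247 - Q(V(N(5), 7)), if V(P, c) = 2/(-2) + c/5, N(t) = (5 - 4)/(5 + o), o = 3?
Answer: 770725/343 ≈ 2247.0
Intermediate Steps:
N(t) = ⅛ (N(t) = (5 - 4)/(5 + 3) = 1/8 = 1*(⅛) = ⅛)
V(P, c) = -1 + c/5 (V(P, c) = 2*(-½) + c*(⅕) = -1 + c/5)
Q(f) = 2*f/(-69 + f) (Q(f) = (2*f)/(-69 + f) = 2*f/(-69 + f))
2247 - Q(V(N(5), 7)) = 2247 - 2*(-1 + (⅕)*7)/(-69 + (-1 + (⅕)*7)) = 2247 - 2*(-1 + 7/5)/(-69 + (-1 + 7/5)) = 2247 - 2*2/(5*(-69 + ⅖)) = 2247 - 2*2/(5*(-343/5)) = 2247 - 2*2*(-5)/(5*343) = 2247 - 1*(-4/343) = 2247 + 4/343 = 770725/343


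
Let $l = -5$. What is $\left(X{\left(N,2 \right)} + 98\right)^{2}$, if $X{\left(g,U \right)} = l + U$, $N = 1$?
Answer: $9025$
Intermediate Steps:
$X{\left(g,U \right)} = -5 + U$
$\left(X{\left(N,2 \right)} + 98\right)^{2} = \left(\left(-5 + 2\right) + 98\right)^{2} = \left(-3 + 98\right)^{2} = 95^{2} = 9025$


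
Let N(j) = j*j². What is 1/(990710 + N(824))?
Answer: 1/560466934 ≈ 1.7842e-9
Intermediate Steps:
N(j) = j³
1/(990710 + N(824)) = 1/(990710 + 824³) = 1/(990710 + 559476224) = 1/560466934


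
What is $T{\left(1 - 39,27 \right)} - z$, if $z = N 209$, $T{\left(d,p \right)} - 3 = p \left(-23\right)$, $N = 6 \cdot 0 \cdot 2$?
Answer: $-618$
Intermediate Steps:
$N = 0$ ($N = 0 \cdot 2 = 0$)
$T{\left(d,p \right)} = 3 - 23 p$ ($T{\left(d,p \right)} = 3 + p \left(-23\right) = 3 - 23 p$)
$z = 0$ ($z = 0 \cdot 209 = 0$)
$T{\left(1 - 39,27 \right)} - z = \left(3 - 621\right) - 0 = \left(3 - 621\right) + 0 = -618 + 0 = -618$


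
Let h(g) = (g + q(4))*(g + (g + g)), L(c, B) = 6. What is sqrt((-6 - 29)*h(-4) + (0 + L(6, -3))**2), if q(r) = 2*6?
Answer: 2*sqrt(849) ≈ 58.275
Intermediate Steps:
q(r) = 12
h(g) = 3*g*(12 + g) (h(g) = (g + 12)*(g + (g + g)) = (12 + g)*(g + 2*g) = (12 + g)*(3*g) = 3*g*(12 + g))
sqrt((-6 - 29)*h(-4) + (0 + L(6, -3))**2) = sqrt((-6 - 29)*(3*(-4)*(12 - 4)) + (0 + 6)**2) = sqrt(-105*(-4)*8 + 6**2) = sqrt(-35*(-96) + 36) = sqrt(3360 + 36) = sqrt(3396) = 2*sqrt(849)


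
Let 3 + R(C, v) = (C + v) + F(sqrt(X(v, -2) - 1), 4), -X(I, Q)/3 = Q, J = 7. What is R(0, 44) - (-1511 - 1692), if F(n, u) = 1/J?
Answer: 22709/7 ≈ 3244.1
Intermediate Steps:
X(I, Q) = -3*Q
F(n, u) = 1/7
R(C, v) = -20/7 + C + v (R(C, v) = -3 + ((C + v) + 1/7) = -3 + (1/7 + C + v) = -20/7 + C + v)
R(0, 44) - (-1511 - 1692) = (-20/7 + 0 + 44) - (-1511 - 1692) = 288/7 - 1*(-3203) = 288/7 + 3203 = 22709/7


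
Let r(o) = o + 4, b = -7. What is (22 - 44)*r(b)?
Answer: 66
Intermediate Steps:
r(o) = 4 + o
(22 - 44)*r(b) = (22 - 44)*(4 - 7) = -22*(-3) = 66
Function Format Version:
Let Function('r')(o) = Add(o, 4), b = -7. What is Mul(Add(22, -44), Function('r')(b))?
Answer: 66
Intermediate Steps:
Function('r')(o) = Add(4, o)
Mul(Add(22, -44), Function('r')(b)) = Mul(Add(22, -44), Add(4, -7)) = Mul(-22, -3) = 66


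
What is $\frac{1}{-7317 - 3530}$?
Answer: $- \frac{1}{10847} \approx -9.2191 \cdot 10^{-5}$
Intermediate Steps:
$\frac{1}{-7317 - 3530} = \frac{1}{-10847} = - \frac{1}{10847}$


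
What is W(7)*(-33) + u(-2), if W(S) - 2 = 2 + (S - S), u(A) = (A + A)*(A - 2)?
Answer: -116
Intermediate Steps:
u(A) = 2*A*(-2 + A) (u(A) = (2*A)*(-2 + A) = 2*A*(-2 + A))
W(S) = 4 (W(S) = 2 + (2 + (S - S)) = 2 + (2 + 0) = 2 + 2 = 4)
W(7)*(-33) + u(-2) = 4*(-33) + 2*(-2)*(-2 - 2) = -132 + 2*(-2)*(-4) = -132 + 16 = -116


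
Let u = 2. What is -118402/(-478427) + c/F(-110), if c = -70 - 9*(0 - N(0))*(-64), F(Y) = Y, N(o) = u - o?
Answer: 298831007/26313485 ≈ 11.357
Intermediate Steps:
N(o) = 2 - o
c = -1222 (c = -70 - 9*(0 - (2 - 1*0))*(-64) = -70 - 9*(0 - (2 + 0))*(-64) = -70 - 9*(0 - 1*2)*(-64) = -70 - 9*(0 - 2)*(-64) = -70 - 9*(-2)*(-64) = -70 + 18*(-64) = -70 - 1152 = -1222)
-118402/(-478427) + c/F(-110) = -118402/(-478427) - 1222/(-110) = -118402*(-1/478427) - 1222*(-1/110) = 118402/478427 + 611/55 = 298831007/26313485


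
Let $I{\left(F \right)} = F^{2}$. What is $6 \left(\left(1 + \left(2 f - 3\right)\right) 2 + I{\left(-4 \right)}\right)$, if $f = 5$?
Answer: $192$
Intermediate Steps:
$6 \left(\left(1 + \left(2 f - 3\right)\right) 2 + I{\left(-4 \right)}\right) = 6 \left(\left(1 + \left(2 \cdot 5 - 3\right)\right) 2 + \left(-4\right)^{2}\right) = 6 \left(\left(1 + \left(10 - 3\right)\right) 2 + 16\right) = 6 \left(\left(1 + 7\right) 2 + 16\right) = 6 \left(8 \cdot 2 + 16\right) = 6 \left(16 + 16\right) = 6 \cdot 32 = 192$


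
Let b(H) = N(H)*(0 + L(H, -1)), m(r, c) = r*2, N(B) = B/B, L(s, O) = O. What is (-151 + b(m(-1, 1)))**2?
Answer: 23104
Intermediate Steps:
N(B) = 1
m(r, c) = 2*r
b(H) = -1 (b(H) = 1*(0 - 1) = 1*(-1) = -1)
(-151 + b(m(-1, 1)))**2 = (-151 - 1)**2 = (-152)**2 = 23104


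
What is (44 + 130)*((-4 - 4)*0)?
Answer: 0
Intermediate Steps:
(44 + 130)*((-4 - 4)*0) = 174*(-8*0) = 174*0 = 0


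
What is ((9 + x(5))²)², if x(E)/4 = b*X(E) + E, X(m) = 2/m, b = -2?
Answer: 276922881/625 ≈ 4.4308e+5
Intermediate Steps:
x(E) = -16/E + 4*E (x(E) = 4*(-4/E + E) = 4*(E - 4/E) = -16/E + 4*E)
((9 + x(5))²)² = ((9 + (-16/5 + 4*5))²)² = ((9 + (-16*⅕ + 20))²)² = ((9 + (-16/5 + 20))²)² = ((9 + 84/5)²)² = ((129/5)²)² = (16641/25)² = 276922881/625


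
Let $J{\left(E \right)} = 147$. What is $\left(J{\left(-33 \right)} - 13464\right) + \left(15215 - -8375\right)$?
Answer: $10273$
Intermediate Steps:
$\left(J{\left(-33 \right)} - 13464\right) + \left(15215 - -8375\right) = \left(147 - 13464\right) + \left(15215 - -8375\right) = \left(147 - 13464\right) + \left(15215 + 8375\right) = -13317 + 23590 = 10273$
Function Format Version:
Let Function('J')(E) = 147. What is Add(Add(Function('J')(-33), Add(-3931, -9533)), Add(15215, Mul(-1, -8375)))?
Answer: 10273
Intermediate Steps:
Add(Add(Function('J')(-33), Add(-3931, -9533)), Add(15215, Mul(-1, -8375))) = Add(Add(147, Add(-3931, -9533)), Add(15215, Mul(-1, -8375))) = Add(Add(147, -13464), Add(15215, 8375)) = Add(-13317, 23590) = 10273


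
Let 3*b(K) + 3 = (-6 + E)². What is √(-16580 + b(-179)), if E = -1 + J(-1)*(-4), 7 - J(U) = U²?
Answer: I*√146346/3 ≈ 127.52*I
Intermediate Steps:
J(U) = 7 - U²
E = -25 (E = -1 + (7 - 1*(-1)²)*(-4) = -1 + (7 - 1*1)*(-4) = -1 + (7 - 1)*(-4) = -1 + 6*(-4) = -1 - 24 = -25)
b(K) = 958/3 (b(K) = -1 + (-6 - 25)²/3 = -1 + (⅓)*(-31)² = -1 + (⅓)*961 = -1 + 961/3 = 958/3)
√(-16580 + b(-179)) = √(-16580 + 958/3) = √(-48782/3) = I*√146346/3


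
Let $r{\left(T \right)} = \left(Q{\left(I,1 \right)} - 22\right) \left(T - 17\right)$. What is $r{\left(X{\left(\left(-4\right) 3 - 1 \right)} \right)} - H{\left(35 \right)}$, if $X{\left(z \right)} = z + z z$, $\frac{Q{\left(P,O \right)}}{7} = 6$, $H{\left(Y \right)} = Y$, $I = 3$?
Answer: $2745$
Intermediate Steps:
$Q{\left(P,O \right)} = 42$ ($Q{\left(P,O \right)} = 7 \cdot 6 = 42$)
$X{\left(z \right)} = z + z^{2}$
$r{\left(T \right)} = -340 + 20 T$ ($r{\left(T \right)} = \left(42 - 22\right) \left(T - 17\right) = 20 \left(-17 + T\right) = -340 + 20 T$)
$r{\left(X{\left(\left(-4\right) 3 - 1 \right)} \right)} - H{\left(35 \right)} = \left(-340 + 20 \left(\left(-4\right) 3 - 1\right) \left(1 - 13\right)\right) - 35 = \left(-340 + 20 \left(-12 - 1\right) \left(1 - 13\right)\right) - 35 = \left(-340 + 20 \left(- 13 \left(1 - 13\right)\right)\right) - 35 = \left(-340 + 20 \left(\left(-13\right) \left(-12\right)\right)\right) - 35 = \left(-340 + 20 \cdot 156\right) - 35 = \left(-340 + 3120\right) - 35 = 2780 - 35 = 2745$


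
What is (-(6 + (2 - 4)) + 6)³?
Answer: 8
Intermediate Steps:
(-(6 + (2 - 4)) + 6)³ = (-(6 - 2) + 6)³ = (-1*4 + 6)³ = (-4 + 6)³ = 2³ = 8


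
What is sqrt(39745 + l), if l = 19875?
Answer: 2*sqrt(14905) ≈ 244.17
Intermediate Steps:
sqrt(39745 + l) = sqrt(39745 + 19875) = sqrt(59620) = 2*sqrt(14905)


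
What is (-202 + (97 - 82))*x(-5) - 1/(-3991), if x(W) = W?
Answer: 3731586/3991 ≈ 935.00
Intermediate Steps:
(-202 + (97 - 82))*x(-5) - 1/(-3991) = (-202 + (97 - 82))*(-5) - 1/(-3991) = (-202 + 15)*(-5) - 1*(-1/3991) = -187*(-5) + 1/3991 = 935 + 1/3991 = 3731586/3991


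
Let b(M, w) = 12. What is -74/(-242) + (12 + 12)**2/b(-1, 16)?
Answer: 5845/121 ≈ 48.306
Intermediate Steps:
-74/(-242) + (12 + 12)**2/b(-1, 16) = -74/(-242) + (12 + 12)**2/12 = -74*(-1/242) + 24**2*(1/12) = 37/121 + 576*(1/12) = 37/121 + 48 = 5845/121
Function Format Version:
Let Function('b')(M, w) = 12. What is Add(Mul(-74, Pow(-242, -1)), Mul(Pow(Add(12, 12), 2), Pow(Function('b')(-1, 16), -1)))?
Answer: Rational(5845, 121) ≈ 48.306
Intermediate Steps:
Add(Mul(-74, Pow(-242, -1)), Mul(Pow(Add(12, 12), 2), Pow(Function('b')(-1, 16), -1))) = Add(Mul(-74, Pow(-242, -1)), Mul(Pow(Add(12, 12), 2), Pow(12, -1))) = Add(Mul(-74, Rational(-1, 242)), Mul(Pow(24, 2), Rational(1, 12))) = Add(Rational(37, 121), Mul(576, Rational(1, 12))) = Add(Rational(37, 121), 48) = Rational(5845, 121)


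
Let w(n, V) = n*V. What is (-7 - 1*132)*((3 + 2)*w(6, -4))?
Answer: 16680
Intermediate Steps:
w(n, V) = V*n
(-7 - 1*132)*((3 + 2)*w(6, -4)) = (-7 - 1*132)*((3 + 2)*(-4*6)) = (-7 - 132)*(5*(-24)) = -139*(-120) = 16680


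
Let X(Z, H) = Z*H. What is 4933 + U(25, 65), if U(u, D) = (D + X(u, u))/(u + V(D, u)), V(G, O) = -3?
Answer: 54608/11 ≈ 4964.4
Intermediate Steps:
X(Z, H) = H*Z
U(u, D) = (D + u²)/(-3 + u) (U(u, D) = (D + u*u)/(u - 3) = (D + u²)/(-3 + u))
4933 + U(25, 65) = 4933 + (65 + 25²)/(-3 + 25) = 4933 + (65 + 625)/22 = 4933 + (1/22)*690 = 4933 + 345/11 = 54608/11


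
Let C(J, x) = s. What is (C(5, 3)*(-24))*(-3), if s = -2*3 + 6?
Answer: 0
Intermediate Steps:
s = 0 (s = -6 + 6 = 0)
C(J, x) = 0
(C(5, 3)*(-24))*(-3) = (0*(-24))*(-3) = 0*(-3) = 0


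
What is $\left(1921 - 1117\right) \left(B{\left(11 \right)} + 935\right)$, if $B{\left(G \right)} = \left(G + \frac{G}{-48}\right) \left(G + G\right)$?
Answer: $\frac{1884509}{2} \approx 9.4225 \cdot 10^{5}$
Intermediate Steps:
$B{\left(G \right)} = \frac{47 G^{2}}{24}$ ($B{\left(G \right)} = \left(G + G \left(- \frac{1}{48}\right)\right) 2 G = \left(G - \frac{G}{48}\right) 2 G = \frac{47 G}{48} \cdot 2 G = \frac{47 G^{2}}{24}$)
$\left(1921 - 1117\right) \left(B{\left(11 \right)} + 935\right) = \left(1921 - 1117\right) \left(\frac{47 \cdot 11^{2}}{24} + 935\right) = 804 \left(\frac{47}{24} \cdot 121 + 935\right) = 804 \left(\frac{5687}{24} + 935\right) = 804 \cdot \frac{28127}{24} = \frac{1884509}{2}$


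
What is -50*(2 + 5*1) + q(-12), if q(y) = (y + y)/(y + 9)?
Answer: -342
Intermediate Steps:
q(y) = 2*y/(9 + y) (q(y) = (2*y)/(9 + y) = 2*y/(9 + y))
-50*(2 + 5*1) + q(-12) = -50*(2 + 5*1) + 2*(-12)/(9 - 12) = -50*(2 + 5) + 2*(-12)/(-3) = -50*7 + 2*(-12)*(-⅓) = -350 + 8 = -342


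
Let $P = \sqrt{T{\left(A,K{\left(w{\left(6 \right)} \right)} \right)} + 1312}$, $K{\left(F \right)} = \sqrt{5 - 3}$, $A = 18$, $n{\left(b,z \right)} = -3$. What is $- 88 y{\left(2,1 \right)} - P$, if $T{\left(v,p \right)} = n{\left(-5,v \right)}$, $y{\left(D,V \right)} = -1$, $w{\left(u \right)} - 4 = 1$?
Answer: $88 - \sqrt{1309} \approx 51.82$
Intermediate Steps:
$w{\left(u \right)} = 5$ ($w{\left(u \right)} = 4 + 1 = 5$)
$K{\left(F \right)} = \sqrt{2}$
$T{\left(v,p \right)} = -3$
$P = \sqrt{1309}$ ($P = \sqrt{-3 + 1312} = \sqrt{1309} \approx 36.18$)
$- 88 y{\left(2,1 \right)} - P = \left(-88\right) \left(-1\right) - \sqrt{1309} = 88 - \sqrt{1309}$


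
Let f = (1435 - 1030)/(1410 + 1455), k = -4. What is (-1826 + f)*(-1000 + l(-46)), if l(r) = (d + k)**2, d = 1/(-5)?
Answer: 8564681101/4775 ≈ 1.7937e+6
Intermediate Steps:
d = -1/5 ≈ -0.20000
l(r) = 441/25 (l(r) = (-1/5 - 4)**2 = (-21/5)**2 = 441/25)
f = 27/191 (f = 405/2865 = 405*(1/2865) = 27/191 ≈ 0.14136)
(-1826 + f)*(-1000 + l(-46)) = (-1826 + 27/191)*(-1000 + 441/25) = -348739/191*(-24559/25) = 8564681101/4775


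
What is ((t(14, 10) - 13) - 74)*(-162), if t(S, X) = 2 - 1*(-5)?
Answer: 12960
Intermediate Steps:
t(S, X) = 7 (t(S, X) = 2 + 5 = 7)
((t(14, 10) - 13) - 74)*(-162) = ((7 - 13) - 74)*(-162) = (-6 - 74)*(-162) = -80*(-162) = 12960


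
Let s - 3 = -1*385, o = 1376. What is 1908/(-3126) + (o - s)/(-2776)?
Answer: -899343/723148 ≈ -1.2437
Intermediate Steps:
s = -382 (s = 3 - 1*385 = 3 - 385 = -382)
1908/(-3126) + (o - s)/(-2776) = 1908/(-3126) + (1376 - 1*(-382))/(-2776) = 1908*(-1/3126) + (1376 + 382)*(-1/2776) = -318/521 + 1758*(-1/2776) = -318/521 - 879/1388 = -899343/723148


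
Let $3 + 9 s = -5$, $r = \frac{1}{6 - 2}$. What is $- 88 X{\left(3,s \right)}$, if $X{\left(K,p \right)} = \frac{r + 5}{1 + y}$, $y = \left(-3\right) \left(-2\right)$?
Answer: $-66$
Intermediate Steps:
$r = \frac{1}{4} \approx 0.25$
$s = - \frac{8}{9}$ ($s = - \frac{1}{3} + \frac{1}{9} \left(-5\right) = - \frac{1}{3} - \frac{5}{9} = - \frac{8}{9} \approx -0.88889$)
$y = 6$
$X{\left(K,p \right)} = \frac{3}{4}$ ($X{\left(K,p \right)} = \frac{\frac{1}{4} + 5}{1 + 6} = \frac{21}{4 \cdot 7} = \frac{21}{4} \cdot \frac{1}{7} = \frac{3}{4}$)
$- 88 X{\left(3,s \right)} = \left(-88\right) \frac{3}{4} = -66$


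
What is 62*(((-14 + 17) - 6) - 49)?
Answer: -3224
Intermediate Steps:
62*(((-14 + 17) - 6) - 49) = 62*((3 - 6) - 49) = 62*(-3 - 49) = 62*(-52) = -3224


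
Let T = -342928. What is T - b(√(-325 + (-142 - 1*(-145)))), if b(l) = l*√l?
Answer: -342928 - 322^(¾)*I^(3/2) ≈ -3.4287e+5 - 53.75*I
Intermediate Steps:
b(l) = l^(3/2)
T - b(√(-325 + (-142 - 1*(-145)))) = -342928 - (√(-325 + (-142 - 1*(-145))))^(3/2) = -342928 - (√(-325 + (-142 + 145)))^(3/2) = -342928 - (√(-325 + 3))^(3/2) = -342928 - (√(-322))^(3/2) = -342928 - (I*√322)^(3/2) = -342928 - 322^(¾)*I^(3/2)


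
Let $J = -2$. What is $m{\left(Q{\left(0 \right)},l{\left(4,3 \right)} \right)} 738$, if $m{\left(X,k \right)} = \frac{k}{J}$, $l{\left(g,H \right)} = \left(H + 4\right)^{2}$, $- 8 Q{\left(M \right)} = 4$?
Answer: $-18081$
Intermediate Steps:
$Q{\left(M \right)} = - \frac{1}{2}$ ($Q{\left(M \right)} = \left(- \frac{1}{8}\right) 4 = - \frac{1}{2}$)
$l{\left(g,H \right)} = \left(4 + H\right)^{2}$
$m{\left(X,k \right)} = - \frac{k}{2}$ ($m{\left(X,k \right)} = \frac{k}{-2} = k \left(- \frac{1}{2}\right) = - \frac{k}{2}$)
$m{\left(Q{\left(0 \right)},l{\left(4,3 \right)} \right)} 738 = - \frac{\left(4 + 3\right)^{2}}{2} \cdot 738 = - \frac{7^{2}}{2} \cdot 738 = \left(- \frac{1}{2}\right) 49 \cdot 738 = \left(- \frac{49}{2}\right) 738 = -18081$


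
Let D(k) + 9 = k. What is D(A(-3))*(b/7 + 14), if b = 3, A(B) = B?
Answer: -1212/7 ≈ -173.14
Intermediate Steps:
D(k) = -9 + k
D(A(-3))*(b/7 + 14) = (-9 - 3)*(3/7 + 14) = -12*(3*(1/7) + 14) = -12*(3/7 + 14) = -12*101/7 = -1212/7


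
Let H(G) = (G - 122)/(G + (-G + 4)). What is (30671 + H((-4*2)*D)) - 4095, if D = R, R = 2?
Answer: 53083/2 ≈ 26542.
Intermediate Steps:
D = 2
H(G) = -61/2 + G/4 (H(G) = (-122 + G)/(G + (4 - G)) = (-122 + G)/4 = (-122 + G)*(¼) = -61/2 + G/4)
(30671 + H((-4*2)*D)) - 4095 = (30671 + (-61/2 + (-4*2*2)/4)) - 4095 = (30671 + (-61/2 + (-8*2)/4)) - 4095 = (30671 + (-61/2 + (¼)*(-16))) - 4095 = (30671 + (-61/2 - 4)) - 4095 = (30671 - 69/2) - 4095 = 61273/2 - 4095 = 53083/2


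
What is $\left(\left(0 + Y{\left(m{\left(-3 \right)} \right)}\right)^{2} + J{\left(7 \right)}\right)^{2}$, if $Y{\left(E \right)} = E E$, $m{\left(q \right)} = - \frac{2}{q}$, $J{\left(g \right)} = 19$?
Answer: $\frac{2418025}{6561} \approx 368.54$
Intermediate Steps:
$Y{\left(E \right)} = E^{2}$
$\left(\left(0 + Y{\left(m{\left(-3 \right)} \right)}\right)^{2} + J{\left(7 \right)}\right)^{2} = \left(\left(0 + \left(- \frac{2}{-3}\right)^{2}\right)^{2} + 19\right)^{2} = \left(\left(0 + \left(\left(-2\right) \left(- \frac{1}{3}\right)\right)^{2}\right)^{2} + 19\right)^{2} = \left(\left(0 + \left(\frac{2}{3}\right)^{2}\right)^{2} + 19\right)^{2} = \left(\left(0 + \frac{4}{9}\right)^{2} + 19\right)^{2} = \left(\left(\frac{4}{9}\right)^{2} + 19\right)^{2} = \left(\frac{16}{81} + 19\right)^{2} = \left(\frac{1555}{81}\right)^{2} = \frac{2418025}{6561}$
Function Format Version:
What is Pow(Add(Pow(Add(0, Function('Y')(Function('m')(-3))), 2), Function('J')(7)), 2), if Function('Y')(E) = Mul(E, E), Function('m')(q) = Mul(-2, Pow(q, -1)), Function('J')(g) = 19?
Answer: Rational(2418025, 6561) ≈ 368.54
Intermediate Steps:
Function('Y')(E) = Pow(E, 2)
Pow(Add(Pow(Add(0, Function('Y')(Function('m')(-3))), 2), Function('J')(7)), 2) = Pow(Add(Pow(Add(0, Pow(Mul(-2, Pow(-3, -1)), 2)), 2), 19), 2) = Pow(Add(Pow(Add(0, Pow(Mul(-2, Rational(-1, 3)), 2)), 2), 19), 2) = Pow(Add(Pow(Add(0, Pow(Rational(2, 3), 2)), 2), 19), 2) = Pow(Add(Pow(Add(0, Rational(4, 9)), 2), 19), 2) = Pow(Add(Pow(Rational(4, 9), 2), 19), 2) = Pow(Add(Rational(16, 81), 19), 2) = Pow(Rational(1555, 81), 2) = Rational(2418025, 6561)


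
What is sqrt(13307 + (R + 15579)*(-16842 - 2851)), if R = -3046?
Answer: 9*I*sqrt(3046902) ≈ 15710.0*I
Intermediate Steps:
sqrt(13307 + (R + 15579)*(-16842 - 2851)) = sqrt(13307 + (-3046 + 15579)*(-16842 - 2851)) = sqrt(13307 + 12533*(-19693)) = sqrt(13307 - 246812369) = sqrt(-246799062) = 9*I*sqrt(3046902)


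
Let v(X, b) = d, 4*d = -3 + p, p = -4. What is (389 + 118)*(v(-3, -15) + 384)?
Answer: 775203/4 ≈ 1.9380e+5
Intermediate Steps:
d = -7/4 (d = (-3 - 4)/4 = (¼)*(-7) = -7/4 ≈ -1.7500)
v(X, b) = -7/4
(389 + 118)*(v(-3, -15) + 384) = (389 + 118)*(-7/4 + 384) = 507*(1529/4) = 775203/4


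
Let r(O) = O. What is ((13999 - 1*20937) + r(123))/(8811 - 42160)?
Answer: 6815/33349 ≈ 0.20435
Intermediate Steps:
((13999 - 1*20937) + r(123))/(8811 - 42160) = ((13999 - 1*20937) + 123)/(8811 - 42160) = ((13999 - 20937) + 123)/(-33349) = (-6938 + 123)*(-1/33349) = -6815*(-1/33349) = 6815/33349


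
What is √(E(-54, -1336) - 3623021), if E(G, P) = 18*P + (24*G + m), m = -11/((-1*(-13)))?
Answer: 2*I*√154143457/13 ≈ 1910.1*I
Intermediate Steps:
m = -11/13 ≈ -0.84615
E(G, P) = -11/13 + 18*P + 24*G (E(G, P) = 18*P + (24*G - 11/13) = 18*P + (-11/13 + 24*G) = -11/13 + 18*P + 24*G)
√(E(-54, -1336) - 3623021) = √((-11/13 + 18*(-1336) + 24*(-54)) - 3623021) = √((-11/13 - 24048 - 1296) - 3623021) = √(-329483/13 - 3623021) = √(-47428756/13) = 2*I*√154143457/13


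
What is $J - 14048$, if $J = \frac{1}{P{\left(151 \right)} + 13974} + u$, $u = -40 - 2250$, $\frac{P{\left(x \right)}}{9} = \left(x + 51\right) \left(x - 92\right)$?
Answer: $- \frac{1980753767}{121236} \approx -16338.0$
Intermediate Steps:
$P{\left(x \right)} = 9 \left(-92 + x\right) \left(51 + x\right)$ ($P{\left(x \right)} = 9 \left(x + 51\right) \left(x - 92\right) = 9 \left(51 + x\right) \left(-92 + x\right) = 9 \left(-92 + x\right) \left(51 + x\right)$)
$u = -2290$ ($u = -40 - 2250 = -2290$)
$J = - \frac{277630439}{121236}$ ($J = \frac{1}{\left(-42228 - 55719 + 9 \cdot 151^{2}\right) + 13974} - 2290 = \frac{1}{\left(-42228 - 55719 + 9 \cdot 22801\right) + 13974} - 2290 = \frac{1}{\left(-42228 - 55719 + 205209\right) + 13974} - 2290 = \frac{1}{107262 + 13974} - 2290 = \frac{1}{121236} - 2290 = - \frac{277630439}{121236} \approx -2290.0$)
$J - 14048 = - \frac{277630439}{121236} - 14048 = - \frac{1980753767}{121236}$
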